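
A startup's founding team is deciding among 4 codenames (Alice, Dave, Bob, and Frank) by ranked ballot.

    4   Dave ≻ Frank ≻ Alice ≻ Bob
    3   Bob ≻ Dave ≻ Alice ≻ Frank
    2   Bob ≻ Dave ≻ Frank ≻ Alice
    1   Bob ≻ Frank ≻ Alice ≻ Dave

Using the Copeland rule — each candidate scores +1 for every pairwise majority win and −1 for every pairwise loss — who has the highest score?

Pairwise results:
  Alice vs Dave: Dave wins 9–1.
  Alice vs Bob: Bob wins 6–4.
  Alice vs Frank: Frank wins 7–3.
  Dave vs Bob: Bob wins 6–4.
  Dave vs Frank: Dave wins 9–1.
  Bob vs Frank: Bob wins 6–4.
Copeland scores (wins − losses):
  Alice: 0 − 3 = -3
  Dave: 2 − 1 = 1
  Bob: 3 − 0 = 3
  Frank: 1 − 2 = -1
Bob has the best Copeland score.

Bob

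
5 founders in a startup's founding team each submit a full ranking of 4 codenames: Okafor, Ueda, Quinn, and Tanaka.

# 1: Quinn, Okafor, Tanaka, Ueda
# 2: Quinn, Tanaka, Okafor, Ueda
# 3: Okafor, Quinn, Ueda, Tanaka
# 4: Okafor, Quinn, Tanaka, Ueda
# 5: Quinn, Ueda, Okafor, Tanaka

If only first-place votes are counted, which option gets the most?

First-place vote totals:
  Okafor: 2
  Ueda: 0
  Quinn: 3
  Tanaka: 0
Quinn has the most first-place votes.

Quinn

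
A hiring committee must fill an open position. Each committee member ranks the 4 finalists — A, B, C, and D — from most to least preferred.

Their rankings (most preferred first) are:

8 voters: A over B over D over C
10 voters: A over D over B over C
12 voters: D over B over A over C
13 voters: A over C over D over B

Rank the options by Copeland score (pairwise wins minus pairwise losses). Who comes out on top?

Pairwise results:
  A vs B: A wins 31–12.
  A vs C: A wins 43–0.
  A vs D: A wins 31–12.
  B vs C: B wins 30–13.
  B vs D: D wins 35–8.
  C vs D: D wins 30–13.
Copeland scores (wins − losses):
  A: 3 − 0 = 3
  B: 1 − 2 = -1
  C: 0 − 3 = -3
  D: 2 − 1 = 1
A has the best Copeland score.

A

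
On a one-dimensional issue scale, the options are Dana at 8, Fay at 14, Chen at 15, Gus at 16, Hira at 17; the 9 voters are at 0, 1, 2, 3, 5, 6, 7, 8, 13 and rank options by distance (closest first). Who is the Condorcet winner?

With single-peaked preferences on a line, the Condorcet winner is the candidate closest to the median voter.
The median voter (position 5) is closest to Dana at 8.
Check: Dana vs Chen — voters closer to Dana: 8 of 9.

Dana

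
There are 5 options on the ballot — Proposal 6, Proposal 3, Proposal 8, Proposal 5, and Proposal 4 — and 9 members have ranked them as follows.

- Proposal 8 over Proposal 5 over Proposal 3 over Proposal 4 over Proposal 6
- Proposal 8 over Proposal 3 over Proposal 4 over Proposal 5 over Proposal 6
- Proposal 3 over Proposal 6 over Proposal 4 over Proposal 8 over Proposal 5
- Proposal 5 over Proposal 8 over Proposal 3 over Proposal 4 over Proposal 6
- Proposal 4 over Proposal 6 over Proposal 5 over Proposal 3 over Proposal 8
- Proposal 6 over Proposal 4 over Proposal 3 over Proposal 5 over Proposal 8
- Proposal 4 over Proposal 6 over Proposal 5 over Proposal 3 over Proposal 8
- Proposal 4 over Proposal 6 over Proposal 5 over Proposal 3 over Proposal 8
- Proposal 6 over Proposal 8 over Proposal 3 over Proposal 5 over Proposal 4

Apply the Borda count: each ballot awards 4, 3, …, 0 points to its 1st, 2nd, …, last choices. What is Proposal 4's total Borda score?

Borda scores:
  Proposal 6: 0 + 0 + 3 + 0 + 3 + 4 + 3 + 3 + 4 = 20
  Proposal 3: 2 + 3 + 4 + 2 + 1 + 2 + 1 + 1 + 2 = 18
  Proposal 8: 4 + 4 + 1 + 3 + 0 + 0 + 0 + 0 + 3 = 15
  Proposal 5: 3 + 1 + 0 + 4 + 2 + 1 + 2 + 2 + 1 = 16
  Proposal 4: 1 + 2 + 2 + 1 + 4 + 3 + 4 + 4 + 0 = 21

21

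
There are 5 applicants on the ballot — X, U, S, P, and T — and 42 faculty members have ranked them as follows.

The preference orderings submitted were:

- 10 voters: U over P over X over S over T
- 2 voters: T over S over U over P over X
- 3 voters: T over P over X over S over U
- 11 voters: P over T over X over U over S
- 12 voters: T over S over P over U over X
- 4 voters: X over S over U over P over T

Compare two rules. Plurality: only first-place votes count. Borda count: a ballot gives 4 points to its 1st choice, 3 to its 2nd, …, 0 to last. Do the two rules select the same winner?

No

Plurality first-place counts: X 4, U 10, S 0, P 11, T 17 → T.
Borda totals: X 64, U 75, S 67, P 113, T 101 → P.
The two rules disagree: plurality picks T, Borda picks P.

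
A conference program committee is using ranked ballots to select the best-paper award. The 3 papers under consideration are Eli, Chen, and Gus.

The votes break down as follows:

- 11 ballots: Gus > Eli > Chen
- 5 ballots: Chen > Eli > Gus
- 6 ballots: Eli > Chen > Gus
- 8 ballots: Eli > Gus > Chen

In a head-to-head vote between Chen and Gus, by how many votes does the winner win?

Ballots ranking Chen above Gus: 5+6 = 11.
Ballots ranking Gus above Chen: 11+8 = 19.
Gus wins 19–11, a margin of 8.

8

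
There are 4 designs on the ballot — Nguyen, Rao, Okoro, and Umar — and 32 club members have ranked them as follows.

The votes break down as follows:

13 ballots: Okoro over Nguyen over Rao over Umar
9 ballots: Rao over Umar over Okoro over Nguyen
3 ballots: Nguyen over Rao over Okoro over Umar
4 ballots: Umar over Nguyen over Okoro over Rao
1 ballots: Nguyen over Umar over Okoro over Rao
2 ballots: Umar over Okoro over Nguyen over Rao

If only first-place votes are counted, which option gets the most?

First-place vote totals:
  Nguyen: 4
  Rao: 9
  Okoro: 13
  Umar: 6
Okoro has the most first-place votes.

Okoro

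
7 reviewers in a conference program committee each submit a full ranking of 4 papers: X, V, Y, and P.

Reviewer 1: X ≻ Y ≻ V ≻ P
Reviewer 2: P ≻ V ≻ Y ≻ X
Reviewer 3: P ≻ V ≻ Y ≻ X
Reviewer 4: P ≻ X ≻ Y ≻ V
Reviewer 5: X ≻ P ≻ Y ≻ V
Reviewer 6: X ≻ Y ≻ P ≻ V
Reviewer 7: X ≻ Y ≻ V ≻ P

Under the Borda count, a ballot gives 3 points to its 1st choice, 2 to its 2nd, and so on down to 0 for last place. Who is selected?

Borda scores:
  X: 3 + 0 + 0 + 2 + 3 + 3 + 3 = 14
  V: 1 + 2 + 2 + 0 + 0 + 0 + 1 = 6
  Y: 2 + 1 + 1 + 1 + 1 + 2 + 2 = 10
  P: 0 + 3 + 3 + 3 + 2 + 1 + 0 = 12
X has the highest total.

X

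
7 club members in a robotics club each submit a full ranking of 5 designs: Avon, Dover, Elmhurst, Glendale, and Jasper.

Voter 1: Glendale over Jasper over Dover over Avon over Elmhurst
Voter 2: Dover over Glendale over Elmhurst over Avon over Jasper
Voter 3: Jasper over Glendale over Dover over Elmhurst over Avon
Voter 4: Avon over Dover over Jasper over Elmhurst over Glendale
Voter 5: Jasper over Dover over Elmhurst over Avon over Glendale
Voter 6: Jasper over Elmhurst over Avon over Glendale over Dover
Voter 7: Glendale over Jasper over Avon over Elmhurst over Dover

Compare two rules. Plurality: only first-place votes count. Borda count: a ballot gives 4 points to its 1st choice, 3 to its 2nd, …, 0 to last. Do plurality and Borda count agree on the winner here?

Yes

Plurality first-place counts: Avon 1, Dover 1, Elmhurst 0, Glendale 2, Jasper 3 → Jasper.
Borda totals: Avon 11, Dover 14, Elmhurst 10, Glendale 15, Jasper 20 → Jasper.
The two rules agree on Jasper.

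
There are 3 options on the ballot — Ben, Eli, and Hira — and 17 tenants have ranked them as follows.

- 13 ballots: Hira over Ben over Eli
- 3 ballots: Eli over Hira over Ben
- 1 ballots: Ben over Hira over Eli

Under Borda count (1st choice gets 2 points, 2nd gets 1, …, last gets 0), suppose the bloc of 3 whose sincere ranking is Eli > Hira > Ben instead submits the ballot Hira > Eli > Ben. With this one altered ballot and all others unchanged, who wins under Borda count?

Borda totals with the altered ballot: Ben 15, Eli 3, Hira 33.
The winner is unchanged: still Hira.

Hira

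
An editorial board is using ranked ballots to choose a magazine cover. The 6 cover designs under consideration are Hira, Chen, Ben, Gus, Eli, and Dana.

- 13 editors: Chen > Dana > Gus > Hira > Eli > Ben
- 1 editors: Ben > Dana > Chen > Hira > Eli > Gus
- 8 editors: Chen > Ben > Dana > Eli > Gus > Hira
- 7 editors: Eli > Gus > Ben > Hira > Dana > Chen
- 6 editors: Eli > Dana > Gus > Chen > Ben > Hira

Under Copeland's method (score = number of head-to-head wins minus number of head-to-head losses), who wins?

Pairwise results:
  Hira vs Chen: Chen wins 28–7.
  Hira vs Ben: Ben wins 22–13.
  Hira vs Gus: Gus wins 34–1.
  Hira vs Eli: Eli wins 21–14.
  Hira vs Dana: Dana wins 28–7.
  Chen vs Ben: Chen wins 27–8.
  Chen vs Gus: Chen wins 22–13.
  Chen vs Eli: Chen wins 22–13.
  Chen vs Dana: Chen wins 21–14.
  Ben vs Gus: Gus wins 26–9.
  Ben vs Eli: Eli wins 26–9.
  Ben vs Dana: Dana wins 19–16.
  Gus vs Eli: Eli wins 22–13.
  Gus vs Dana: Dana wins 28–7.
  Eli vs Dana: Dana wins 22–13.
Copeland scores (wins − losses):
  Hira: 0 − 5 = -5
  Chen: 5 − 0 = 5
  Ben: 1 − 4 = -3
  Gus: 2 − 3 = -1
  Eli: 3 − 2 = 1
  Dana: 4 − 1 = 3
Chen has the best Copeland score.

Chen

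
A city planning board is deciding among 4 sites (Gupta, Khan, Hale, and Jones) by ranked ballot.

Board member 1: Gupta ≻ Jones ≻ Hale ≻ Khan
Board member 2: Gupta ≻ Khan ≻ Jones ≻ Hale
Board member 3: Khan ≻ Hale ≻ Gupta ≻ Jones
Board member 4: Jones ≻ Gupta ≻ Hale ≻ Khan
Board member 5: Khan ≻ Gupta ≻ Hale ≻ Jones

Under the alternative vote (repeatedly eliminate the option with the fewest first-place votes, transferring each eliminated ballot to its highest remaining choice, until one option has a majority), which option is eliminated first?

Hale

Round 1: Gupta 2, Khan 2, Jones 1, Hale 0. Hale has the fewest and is eliminated.
Round 2: Gupta 2, Khan 2, Jones 1. Jones has the fewest and is eliminated.
Round 3: Gupta 3, Khan 2. Gupta has a majority.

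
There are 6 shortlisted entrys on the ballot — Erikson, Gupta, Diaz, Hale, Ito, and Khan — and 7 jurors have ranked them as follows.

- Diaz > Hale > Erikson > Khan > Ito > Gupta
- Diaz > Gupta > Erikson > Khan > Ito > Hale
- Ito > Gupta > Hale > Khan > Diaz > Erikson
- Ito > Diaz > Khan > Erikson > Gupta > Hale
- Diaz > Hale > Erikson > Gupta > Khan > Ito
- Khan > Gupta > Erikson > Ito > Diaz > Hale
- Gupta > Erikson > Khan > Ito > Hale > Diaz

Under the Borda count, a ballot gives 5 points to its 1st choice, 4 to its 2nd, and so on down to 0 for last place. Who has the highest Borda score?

Borda scores:
  Erikson: 3 + 3 + 0 + 2 + 3 + 3 + 4 = 18
  Gupta: 0 + 4 + 4 + 1 + 2 + 4 + 5 = 20
  Diaz: 5 + 5 + 1 + 4 + 5 + 1 + 0 = 21
  Hale: 4 + 0 + 3 + 0 + 4 + 0 + 1 = 12
  Ito: 1 + 1 + 5 + 5 + 0 + 2 + 2 = 16
  Khan: 2 + 2 + 2 + 3 + 1 + 5 + 3 = 18
Diaz has the highest total.

Diaz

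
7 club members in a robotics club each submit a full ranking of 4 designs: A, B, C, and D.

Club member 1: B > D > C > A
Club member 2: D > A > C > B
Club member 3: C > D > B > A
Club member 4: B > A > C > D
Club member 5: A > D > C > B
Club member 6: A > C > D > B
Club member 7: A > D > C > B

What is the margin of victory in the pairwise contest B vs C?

Ballots ranking B above C: 2.
Ballots ranking C above B: 5.
C wins 5–2, a margin of 3.

3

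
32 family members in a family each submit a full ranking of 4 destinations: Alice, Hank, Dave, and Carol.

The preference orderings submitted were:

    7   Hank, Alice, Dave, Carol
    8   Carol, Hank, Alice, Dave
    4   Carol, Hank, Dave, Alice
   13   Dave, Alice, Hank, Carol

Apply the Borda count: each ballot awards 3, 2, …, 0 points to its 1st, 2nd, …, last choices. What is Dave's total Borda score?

50

Borda scores:
  Alice: 7·2 + 8·1 + 4·0 + 13·2 = 48
  Hank: 7·3 + 8·2 + 4·2 + 13·1 = 58
  Dave: 7·1 + 8·0 + 4·1 + 13·3 = 50
  Carol: 7·0 + 8·3 + 4·3 + 13·0 = 36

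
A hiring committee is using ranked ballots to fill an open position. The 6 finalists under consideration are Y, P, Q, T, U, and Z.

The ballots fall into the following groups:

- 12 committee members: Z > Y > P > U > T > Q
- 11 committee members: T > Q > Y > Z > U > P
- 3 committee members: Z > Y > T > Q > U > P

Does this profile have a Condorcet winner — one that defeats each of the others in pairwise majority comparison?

Yes

Head-to-head results (26 voters total):
Y vs P: Y wins 26–0.
Y vs Q: Y wins 15–11.
Y vs T: Y wins 15–11.
Y vs U: Y wins 26–0.
Y vs Z: Z wins 15–11.
P vs Q: Q wins 14–12.
P vs T: T wins 14–12.
P vs U: U wins 14–12.
P vs Z: Z wins 26–0.
Q vs T: T wins 26–0.
Q vs U: Q wins 14–12.
Q vs Z: Z wins 15–11.
T vs U: T wins 14–12.
T vs Z: Z wins 15–11.
U vs Z: Z wins 26–0.
Z beats each rival — Y (15–11), P (26–0), Q (15–11), T (15–11), U (26–0) — so Z is the Condorcet winner.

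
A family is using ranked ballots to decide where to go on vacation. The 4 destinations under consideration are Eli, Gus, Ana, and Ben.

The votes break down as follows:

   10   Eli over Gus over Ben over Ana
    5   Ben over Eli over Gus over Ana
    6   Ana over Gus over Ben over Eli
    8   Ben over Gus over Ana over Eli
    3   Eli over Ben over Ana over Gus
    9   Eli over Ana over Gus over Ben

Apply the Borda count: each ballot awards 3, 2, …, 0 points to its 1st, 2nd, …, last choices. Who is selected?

Borda scores:
  Eli: 10·3 + 5·2 + 6·0 + 8·0 + 3·3 + 9·3 = 76
  Gus: 10·2 + 5·1 + 6·2 + 8·2 + 3·0 + 9·1 = 62
  Ana: 10·0 + 5·0 + 6·3 + 8·1 + 3·1 + 9·2 = 47
  Ben: 10·1 + 5·3 + 6·1 + 8·3 + 3·2 + 9·0 = 61
Eli has the highest total.

Eli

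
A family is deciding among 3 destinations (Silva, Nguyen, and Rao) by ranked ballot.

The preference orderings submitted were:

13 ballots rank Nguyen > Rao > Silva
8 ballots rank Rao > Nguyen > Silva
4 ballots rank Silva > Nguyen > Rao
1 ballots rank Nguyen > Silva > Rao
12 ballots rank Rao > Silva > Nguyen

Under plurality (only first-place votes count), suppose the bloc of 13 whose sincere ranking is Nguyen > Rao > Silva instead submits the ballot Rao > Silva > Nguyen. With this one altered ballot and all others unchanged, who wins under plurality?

First-place totals with the altered ballot: Silva 4, Nguyen 1, Rao 33.
The winner is unchanged: still Rao.

Rao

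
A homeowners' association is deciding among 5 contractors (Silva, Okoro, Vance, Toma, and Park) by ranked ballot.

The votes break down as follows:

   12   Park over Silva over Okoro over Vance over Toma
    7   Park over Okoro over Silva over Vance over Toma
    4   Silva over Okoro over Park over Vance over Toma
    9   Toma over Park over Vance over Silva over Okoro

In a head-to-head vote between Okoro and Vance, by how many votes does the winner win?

14

Ballots ranking Okoro above Vance: 12+7+4 = 23.
Ballots ranking Vance above Okoro: 9.
Okoro wins 23–9, a margin of 14.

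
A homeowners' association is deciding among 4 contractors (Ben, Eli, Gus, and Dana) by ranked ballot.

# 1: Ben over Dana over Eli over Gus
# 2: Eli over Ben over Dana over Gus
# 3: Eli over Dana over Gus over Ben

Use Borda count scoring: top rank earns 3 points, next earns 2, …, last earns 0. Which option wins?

Borda scores:
  Ben: 3 + 2 + 0 = 5
  Eli: 1 + 3 + 3 = 7
  Gus: 0 + 0 + 1 = 1
  Dana: 2 + 1 + 2 = 5
Eli has the highest total.

Eli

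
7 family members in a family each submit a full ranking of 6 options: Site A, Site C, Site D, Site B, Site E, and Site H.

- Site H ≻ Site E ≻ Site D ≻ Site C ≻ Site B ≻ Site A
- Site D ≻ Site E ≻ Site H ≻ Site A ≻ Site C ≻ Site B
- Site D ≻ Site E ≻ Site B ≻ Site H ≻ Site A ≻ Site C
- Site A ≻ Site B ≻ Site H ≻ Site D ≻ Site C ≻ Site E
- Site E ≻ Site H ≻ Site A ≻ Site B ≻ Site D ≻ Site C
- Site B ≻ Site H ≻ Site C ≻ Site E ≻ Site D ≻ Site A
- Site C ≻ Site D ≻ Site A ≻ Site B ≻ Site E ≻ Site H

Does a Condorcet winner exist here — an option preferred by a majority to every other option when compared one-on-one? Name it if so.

No Condorcet winner

Head-to-head results (7 voters total):
Site A vs Site C: Site A wins 4–3.
Site A vs Site D: Site D wins 5–2.
Site A vs Site B: Site A wins 4–3.
Site A vs Site E: Site E wins 5–2.
Site A vs Site H: Site H wins 5–2.
Site C vs Site D: Site D wins 5–2.
Site C vs Site B: Site B wins 4–3.
Site C vs Site E: Site E wins 4–3.
Site C vs Site H: Site H wins 6–1.
Site D vs Site B: Site D wins 4–3.
Site D vs Site E: Site D wins 4–3.
Site D vs Site H: Site H wins 4–3.
Site B vs Site E: Site E wins 4–3.
Site B vs Site H: Site B wins 4–3.
Site E vs Site H: Site E wins 4–3.
No candidate beats all others: Site A beats Site B beats Site H beats Site A, a majority cycle.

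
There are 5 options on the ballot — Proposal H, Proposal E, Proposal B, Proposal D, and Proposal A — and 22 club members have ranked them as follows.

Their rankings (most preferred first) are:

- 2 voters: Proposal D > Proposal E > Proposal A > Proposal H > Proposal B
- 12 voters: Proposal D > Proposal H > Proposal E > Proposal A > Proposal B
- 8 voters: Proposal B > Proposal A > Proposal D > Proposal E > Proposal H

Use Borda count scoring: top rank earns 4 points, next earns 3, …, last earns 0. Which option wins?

Proposal D

Borda scores:
  Proposal H: 2·1 + 12·3 + 8·0 = 38
  Proposal E: 2·3 + 12·2 + 8·1 = 38
  Proposal B: 2·0 + 12·0 + 8·4 = 32
  Proposal D: 2·4 + 12·4 + 8·2 = 72
  Proposal A: 2·2 + 12·1 + 8·3 = 40
Proposal D has the highest total.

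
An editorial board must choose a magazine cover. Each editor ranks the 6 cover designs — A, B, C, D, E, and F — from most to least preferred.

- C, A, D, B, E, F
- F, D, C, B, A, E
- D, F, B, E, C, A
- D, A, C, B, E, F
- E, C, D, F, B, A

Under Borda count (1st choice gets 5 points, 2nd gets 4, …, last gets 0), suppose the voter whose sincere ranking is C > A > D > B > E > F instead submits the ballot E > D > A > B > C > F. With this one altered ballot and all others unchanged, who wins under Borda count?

D

Borda totals with the altered ballot: A 8, B 10, C 12, D 21, E 13, F 11.
The winner is unchanged: still D.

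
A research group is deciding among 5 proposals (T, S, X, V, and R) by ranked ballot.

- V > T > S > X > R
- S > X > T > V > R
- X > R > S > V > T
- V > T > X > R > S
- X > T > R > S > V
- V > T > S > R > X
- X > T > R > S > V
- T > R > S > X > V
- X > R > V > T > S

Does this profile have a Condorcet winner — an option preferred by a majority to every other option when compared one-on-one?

Yes

Head-to-head results (9 voters total):
T vs S: T wins 7–2.
T vs X: X wins 5–4.
T vs V: V wins 5–4.
T vs R: T wins 7–2.
S vs X: X wins 5–4.
S vs V: S wins 5–4.
S vs R: R wins 6–3.
X vs V: X wins 6–3.
X vs R: X wins 7–2.
V vs R: R wins 5–4.
X beats each rival — T (5–4), S (5–4), V (6–3), R (7–2) — so X is the Condorcet winner.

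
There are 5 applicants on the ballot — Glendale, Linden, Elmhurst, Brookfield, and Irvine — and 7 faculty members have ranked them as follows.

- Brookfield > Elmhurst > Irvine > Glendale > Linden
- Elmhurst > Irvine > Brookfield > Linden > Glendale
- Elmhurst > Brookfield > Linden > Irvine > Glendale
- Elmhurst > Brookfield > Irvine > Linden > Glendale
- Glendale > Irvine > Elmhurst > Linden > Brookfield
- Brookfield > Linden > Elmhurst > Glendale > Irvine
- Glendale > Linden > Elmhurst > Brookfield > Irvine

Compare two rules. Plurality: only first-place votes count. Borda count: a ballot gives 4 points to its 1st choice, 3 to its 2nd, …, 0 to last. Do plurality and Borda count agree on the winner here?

Yes

Plurality first-place counts: Glendale 2, Linden 0, Elmhurst 3, Brookfield 2, Irvine 0 → Elmhurst.
Borda totals: Glendale 10, Linden 11, Elmhurst 21, Brookfield 17, Irvine 11 → Elmhurst.
The two rules agree on Elmhurst.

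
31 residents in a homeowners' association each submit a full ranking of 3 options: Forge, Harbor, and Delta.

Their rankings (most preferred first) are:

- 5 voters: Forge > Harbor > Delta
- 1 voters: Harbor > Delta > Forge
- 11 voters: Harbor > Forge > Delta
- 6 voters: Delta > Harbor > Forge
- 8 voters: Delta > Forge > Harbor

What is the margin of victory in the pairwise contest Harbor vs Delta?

3

Ballots ranking Harbor above Delta: 5+1+11 = 17.
Ballots ranking Delta above Harbor: 6+8 = 14.
Harbor wins 17–14, a margin of 3.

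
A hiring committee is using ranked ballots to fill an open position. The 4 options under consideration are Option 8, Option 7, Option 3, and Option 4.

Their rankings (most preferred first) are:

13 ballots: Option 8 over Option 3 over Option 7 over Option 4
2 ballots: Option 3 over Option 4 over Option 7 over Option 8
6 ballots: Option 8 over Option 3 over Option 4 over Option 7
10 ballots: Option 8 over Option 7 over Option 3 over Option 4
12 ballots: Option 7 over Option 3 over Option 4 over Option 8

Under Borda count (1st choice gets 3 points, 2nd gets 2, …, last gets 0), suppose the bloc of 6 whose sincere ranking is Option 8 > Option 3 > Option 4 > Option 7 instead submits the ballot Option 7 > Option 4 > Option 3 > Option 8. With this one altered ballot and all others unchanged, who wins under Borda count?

Option 7

Borda totals with the altered ballot: Option 8 69, Option 7 89, Option 3 72, Option 4 28.
The switch changes the winner from Option 8 to Option 7.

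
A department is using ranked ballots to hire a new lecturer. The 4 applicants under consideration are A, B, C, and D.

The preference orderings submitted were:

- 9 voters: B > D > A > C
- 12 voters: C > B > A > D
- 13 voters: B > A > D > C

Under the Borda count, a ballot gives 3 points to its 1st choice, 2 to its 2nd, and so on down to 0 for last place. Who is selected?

B

Borda scores:
  A: 9·1 + 12·1 + 13·2 = 47
  B: 9·3 + 12·2 + 13·3 = 90
  C: 9·0 + 12·3 + 13·0 = 36
  D: 9·2 + 12·0 + 13·1 = 31
B has the highest total.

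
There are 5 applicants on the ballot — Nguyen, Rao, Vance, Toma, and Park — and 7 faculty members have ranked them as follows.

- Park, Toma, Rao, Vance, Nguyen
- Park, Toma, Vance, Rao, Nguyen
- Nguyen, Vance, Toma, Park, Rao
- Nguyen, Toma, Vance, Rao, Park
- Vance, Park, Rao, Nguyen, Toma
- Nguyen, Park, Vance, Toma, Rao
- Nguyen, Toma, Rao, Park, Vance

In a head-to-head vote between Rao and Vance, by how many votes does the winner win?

Ballots ranking Rao above Vance: 2.
Ballots ranking Vance above Rao: 5.
Vance wins 5–2, a margin of 3.

3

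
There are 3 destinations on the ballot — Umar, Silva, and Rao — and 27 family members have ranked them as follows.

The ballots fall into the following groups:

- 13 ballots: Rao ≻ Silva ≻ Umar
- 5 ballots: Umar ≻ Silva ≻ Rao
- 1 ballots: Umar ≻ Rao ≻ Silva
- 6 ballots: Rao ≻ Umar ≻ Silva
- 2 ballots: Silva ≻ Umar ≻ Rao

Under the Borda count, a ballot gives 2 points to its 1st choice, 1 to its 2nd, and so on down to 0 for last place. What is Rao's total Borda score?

39

Borda scores:
  Umar: 13·0 + 5·2 + 2 + 6·1 + 2·1 = 20
  Silva: 13·1 + 5·1 + 0 + 6·0 + 2·2 = 22
  Rao: 13·2 + 5·0 + 1 + 6·2 + 2·0 = 39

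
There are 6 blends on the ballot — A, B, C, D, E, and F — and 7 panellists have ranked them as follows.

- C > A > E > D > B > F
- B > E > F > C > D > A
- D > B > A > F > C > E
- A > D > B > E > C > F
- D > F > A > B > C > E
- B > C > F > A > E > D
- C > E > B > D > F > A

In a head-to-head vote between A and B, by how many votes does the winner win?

1

Ballots ranking A above B: 3.
Ballots ranking B above A: 4.
B wins 4–3, a margin of 1.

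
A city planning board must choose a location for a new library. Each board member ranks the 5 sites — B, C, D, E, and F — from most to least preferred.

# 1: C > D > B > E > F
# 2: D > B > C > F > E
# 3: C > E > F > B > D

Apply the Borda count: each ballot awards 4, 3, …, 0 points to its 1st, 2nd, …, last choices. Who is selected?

C

Borda scores:
  B: 2 + 3 + 1 = 6
  C: 4 + 2 + 4 = 10
  D: 3 + 4 + 0 = 7
  E: 1 + 0 + 3 = 4
  F: 0 + 1 + 2 = 3
C has the highest total.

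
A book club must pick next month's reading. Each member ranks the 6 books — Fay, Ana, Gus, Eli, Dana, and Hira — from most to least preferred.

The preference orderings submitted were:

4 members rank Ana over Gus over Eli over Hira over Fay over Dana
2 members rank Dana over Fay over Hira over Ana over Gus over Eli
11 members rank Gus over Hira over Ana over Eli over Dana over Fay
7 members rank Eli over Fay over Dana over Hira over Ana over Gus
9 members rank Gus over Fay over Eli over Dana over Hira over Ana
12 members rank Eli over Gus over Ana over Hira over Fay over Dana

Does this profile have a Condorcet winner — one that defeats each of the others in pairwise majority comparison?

Yes

Head-to-head results (45 voters total):
Fay vs Ana: Ana wins 27–18.
Fay vs Gus: Gus wins 36–9.
Fay vs Eli: Eli wins 34–11.
Fay vs Dana: Fay wins 32–13.
Fay vs Hira: Hira wins 27–18.
Ana vs Gus: Gus wins 32–13.
Ana vs Eli: Eli wins 28–17.
Ana vs Dana: Ana wins 27–18.
Ana vs Hira: Hira wins 29–16.
Gus vs Eli: Gus wins 26–19.
Gus vs Dana: Gus wins 36–9.
Gus vs Hira: Gus wins 36–9.
Eli vs Dana: Eli wins 43–2.
Eli vs Hira: Eli wins 32–13.
Dana vs Hira: Hira wins 27–18.
Gus beats each rival — Fay (36–9), Ana (32–13), Eli (26–19), Dana (36–9), Hira (36–9) — so Gus is the Condorcet winner.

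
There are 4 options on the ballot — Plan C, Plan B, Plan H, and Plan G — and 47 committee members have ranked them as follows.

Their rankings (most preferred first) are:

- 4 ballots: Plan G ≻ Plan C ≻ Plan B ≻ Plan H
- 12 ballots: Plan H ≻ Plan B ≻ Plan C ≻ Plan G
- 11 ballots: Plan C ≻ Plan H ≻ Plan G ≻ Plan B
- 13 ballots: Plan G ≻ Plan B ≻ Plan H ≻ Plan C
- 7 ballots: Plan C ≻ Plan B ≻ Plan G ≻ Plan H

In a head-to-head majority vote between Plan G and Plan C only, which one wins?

Plan C

Ballots ranking Plan G above Plan C: 4+13 = 17.
Ballots ranking Plan C above Plan G: 12+11+7 = 30.
Plan C wins the head-to-head, 30–17.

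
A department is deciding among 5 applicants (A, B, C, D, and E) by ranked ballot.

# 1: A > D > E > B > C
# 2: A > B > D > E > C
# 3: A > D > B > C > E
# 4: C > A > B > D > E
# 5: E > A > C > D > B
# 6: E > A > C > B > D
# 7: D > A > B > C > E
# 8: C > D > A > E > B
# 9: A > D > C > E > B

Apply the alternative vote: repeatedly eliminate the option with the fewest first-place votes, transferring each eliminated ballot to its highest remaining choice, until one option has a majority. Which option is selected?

A

Round 1: A 4, C 2, E 2, D 1, B 0. B has the fewest and is eliminated.
Round 2: A 4, C 2, E 2, D 1. D has the fewest and is eliminated.
Round 3: A 5, C 2, E 2. A has a majority.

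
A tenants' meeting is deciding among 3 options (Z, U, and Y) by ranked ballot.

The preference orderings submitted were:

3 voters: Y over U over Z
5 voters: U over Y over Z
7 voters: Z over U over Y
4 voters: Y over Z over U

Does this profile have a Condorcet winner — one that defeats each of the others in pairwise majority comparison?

Head-to-head results (19 voters total):
Z vs U: Z wins 11–8.
Z vs Y: Y wins 12–7.
U vs Y: U wins 12–7.
No candidate beats all others: Z beats U beats Y beats Z, a majority cycle.

No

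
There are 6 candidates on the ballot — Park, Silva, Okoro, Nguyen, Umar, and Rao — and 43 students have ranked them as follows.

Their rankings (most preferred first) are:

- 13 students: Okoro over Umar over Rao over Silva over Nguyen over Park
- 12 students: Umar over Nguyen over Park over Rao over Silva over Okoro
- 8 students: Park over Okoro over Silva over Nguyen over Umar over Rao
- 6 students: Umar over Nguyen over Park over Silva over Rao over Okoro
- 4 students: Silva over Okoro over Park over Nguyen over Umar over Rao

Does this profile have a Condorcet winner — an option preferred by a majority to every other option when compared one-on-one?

Head-to-head results (43 voters total):
Park vs Silva: Park wins 26–17.
Park vs Okoro: Park wins 26–17.
Park vs Nguyen: Nguyen wins 31–12.
Park vs Umar: Umar wins 31–12.
Park vs Rao: Park wins 30–13.
Silva vs Okoro: Silva wins 22–21.
Silva vs Nguyen: Silva wins 25–18.
Silva vs Umar: Umar wins 31–12.
Silva vs Rao: Rao wins 25–18.
Okoro vs Nguyen: Okoro wins 25–18.
Okoro vs Umar: Okoro wins 25–18.
Okoro vs Rao: Okoro wins 25–18.
Nguyen vs Umar: Umar wins 31–12.
Nguyen vs Rao: Nguyen wins 30–13.
Umar vs Rao: Umar wins 43–0.
No candidate beats all others: Park beats Silva beats Nguyen beats Park, a majority cycle.

No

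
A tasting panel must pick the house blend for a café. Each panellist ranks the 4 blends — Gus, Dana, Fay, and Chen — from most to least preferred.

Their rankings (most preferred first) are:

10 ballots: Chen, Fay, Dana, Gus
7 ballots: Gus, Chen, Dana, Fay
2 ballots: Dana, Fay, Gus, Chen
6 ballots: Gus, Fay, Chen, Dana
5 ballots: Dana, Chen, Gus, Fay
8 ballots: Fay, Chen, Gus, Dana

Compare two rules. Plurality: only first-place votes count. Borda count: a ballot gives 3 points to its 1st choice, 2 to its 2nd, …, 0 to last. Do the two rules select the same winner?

No

Plurality first-place counts: Gus 13, Dana 7, Fay 8, Chen 10 → Gus.
Borda totals: Gus 54, Dana 38, Fay 60, Chen 76 → Chen.
The two rules disagree: plurality picks Gus, Borda picks Chen.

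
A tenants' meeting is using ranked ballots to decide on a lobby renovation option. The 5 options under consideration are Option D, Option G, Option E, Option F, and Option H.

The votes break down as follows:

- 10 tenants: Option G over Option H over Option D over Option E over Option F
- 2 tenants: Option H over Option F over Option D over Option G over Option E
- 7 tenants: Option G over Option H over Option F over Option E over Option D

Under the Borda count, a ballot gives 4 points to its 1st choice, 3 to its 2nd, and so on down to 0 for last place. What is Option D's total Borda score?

Borda scores:
  Option D: 10·2 + 2·2 + 7·0 = 24
  Option G: 10·4 + 2·1 + 7·4 = 70
  Option E: 10·1 + 2·0 + 7·1 = 17
  Option F: 10·0 + 2·3 + 7·2 = 20
  Option H: 10·3 + 2·4 + 7·3 = 59

24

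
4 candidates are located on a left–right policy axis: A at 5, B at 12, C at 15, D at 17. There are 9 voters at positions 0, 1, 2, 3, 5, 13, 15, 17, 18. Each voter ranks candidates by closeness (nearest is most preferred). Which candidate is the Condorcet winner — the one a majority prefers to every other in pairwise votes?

A

With single-peaked preferences on a line, the Condorcet winner is the candidate closest to the median voter.
The median voter (position 5) is closest to A at 5.
Check: A vs B — voters closer to A: 5 of 9.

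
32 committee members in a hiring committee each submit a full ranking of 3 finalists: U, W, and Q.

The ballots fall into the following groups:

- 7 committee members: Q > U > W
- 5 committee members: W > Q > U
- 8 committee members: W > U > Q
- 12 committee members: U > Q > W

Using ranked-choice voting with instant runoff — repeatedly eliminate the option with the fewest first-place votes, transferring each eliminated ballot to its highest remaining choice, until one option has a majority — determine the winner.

U

Round 1: W 13, U 12, Q 7. Q has the fewest and is eliminated.
Round 2: U 19, W 13. U has a majority.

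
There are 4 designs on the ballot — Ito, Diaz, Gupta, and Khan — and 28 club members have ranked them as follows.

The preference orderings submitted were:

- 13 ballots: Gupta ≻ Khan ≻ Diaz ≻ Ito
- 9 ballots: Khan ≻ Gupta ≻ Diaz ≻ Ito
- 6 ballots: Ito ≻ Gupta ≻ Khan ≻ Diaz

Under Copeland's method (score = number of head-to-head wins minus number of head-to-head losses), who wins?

Gupta

Pairwise results:
  Ito vs Diaz: Diaz wins 22–6.
  Ito vs Gupta: Gupta wins 22–6.
  Ito vs Khan: Khan wins 22–6.
  Diaz vs Gupta: Gupta wins 28–0.
  Diaz vs Khan: Khan wins 28–0.
  Gupta vs Khan: Gupta wins 19–9.
Copeland scores (wins − losses):
  Ito: 0 − 3 = -3
  Diaz: 1 − 2 = -1
  Gupta: 3 − 0 = 3
  Khan: 2 − 1 = 1
Gupta has the best Copeland score.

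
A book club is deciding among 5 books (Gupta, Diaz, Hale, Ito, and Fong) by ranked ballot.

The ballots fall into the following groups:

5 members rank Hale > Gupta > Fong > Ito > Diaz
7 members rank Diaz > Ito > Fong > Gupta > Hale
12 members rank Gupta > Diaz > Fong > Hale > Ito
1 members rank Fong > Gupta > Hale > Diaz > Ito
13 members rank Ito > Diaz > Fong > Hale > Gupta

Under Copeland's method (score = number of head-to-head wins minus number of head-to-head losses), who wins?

Diaz

Pairwise results:
  Gupta vs Diaz: Diaz wins 20–18.
  Gupta vs Hale: Gupta wins 20–18.
  Gupta vs Ito: Ito wins 20–18.
  Gupta vs Fong: Fong wins 21–17.
  Diaz vs Hale: Diaz wins 32–6.
  Diaz vs Ito: Diaz wins 20–18.
  Diaz vs Fong: Diaz wins 32–6.
  Hale vs Ito: Ito wins 20–18.
  Hale vs Fong: Fong wins 33–5.
  Ito vs Fong: Ito wins 20–18.
Copeland scores (wins − losses):
  Gupta: 1 − 3 = -2
  Diaz: 4 − 0 = 4
  Hale: 0 − 4 = -4
  Ito: 3 − 1 = 2
  Fong: 2 − 2 = 0
Diaz has the best Copeland score.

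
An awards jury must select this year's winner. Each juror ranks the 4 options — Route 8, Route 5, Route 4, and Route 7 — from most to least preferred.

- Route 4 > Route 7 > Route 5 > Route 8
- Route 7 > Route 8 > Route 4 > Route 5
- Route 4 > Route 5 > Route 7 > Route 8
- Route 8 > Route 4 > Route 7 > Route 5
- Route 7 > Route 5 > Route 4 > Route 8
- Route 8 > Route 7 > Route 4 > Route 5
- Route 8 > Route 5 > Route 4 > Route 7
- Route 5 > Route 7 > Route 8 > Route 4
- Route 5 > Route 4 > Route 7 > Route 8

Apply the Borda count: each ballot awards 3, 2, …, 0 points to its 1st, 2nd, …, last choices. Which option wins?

Borda scores:
  Route 8: 0 + 2 + 0 + 3 + 0 + 3 + 3 + 1 + 0 = 12
  Route 5: 1 + 0 + 2 + 0 + 2 + 0 + 2 + 3 + 3 = 13
  Route 4: 3 + 1 + 3 + 2 + 1 + 1 + 1 + 0 + 2 = 14
  Route 7: 2 + 3 + 1 + 1 + 3 + 2 + 0 + 2 + 1 = 15
Route 7 has the highest total.

Route 7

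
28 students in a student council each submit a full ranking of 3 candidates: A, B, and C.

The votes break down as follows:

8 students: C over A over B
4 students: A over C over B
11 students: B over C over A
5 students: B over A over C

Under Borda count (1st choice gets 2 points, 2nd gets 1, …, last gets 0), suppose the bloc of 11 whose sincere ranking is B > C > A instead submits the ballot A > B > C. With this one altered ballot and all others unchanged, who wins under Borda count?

Borda totals with the altered ballot: A 43, B 21, C 20.
The switch changes the winner from B to A.

A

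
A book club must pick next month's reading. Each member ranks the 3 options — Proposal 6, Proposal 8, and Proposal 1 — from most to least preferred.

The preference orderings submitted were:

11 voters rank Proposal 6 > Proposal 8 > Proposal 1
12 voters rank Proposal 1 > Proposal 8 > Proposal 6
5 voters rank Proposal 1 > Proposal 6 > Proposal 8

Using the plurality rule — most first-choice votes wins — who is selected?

First-place vote totals:
  Proposal 6: 11
  Proposal 8: 0
  Proposal 1: 17
Proposal 1 has the most first-place votes.

Proposal 1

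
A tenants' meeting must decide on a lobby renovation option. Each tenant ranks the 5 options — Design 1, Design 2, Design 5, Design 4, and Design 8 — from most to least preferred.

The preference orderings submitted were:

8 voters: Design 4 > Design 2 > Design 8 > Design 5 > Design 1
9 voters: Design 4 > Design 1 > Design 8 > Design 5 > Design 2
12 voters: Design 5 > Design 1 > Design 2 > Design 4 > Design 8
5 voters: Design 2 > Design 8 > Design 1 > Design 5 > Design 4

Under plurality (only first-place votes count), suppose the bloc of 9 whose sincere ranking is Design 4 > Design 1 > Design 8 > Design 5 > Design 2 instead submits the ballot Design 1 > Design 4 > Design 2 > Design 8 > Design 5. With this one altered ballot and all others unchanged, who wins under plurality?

Design 5

First-place totals with the altered ballot: Design 1 9, Design 2 5, Design 5 12, Design 4 8, Design 8 0.
The switch changes the winner from Design 4 to Design 5.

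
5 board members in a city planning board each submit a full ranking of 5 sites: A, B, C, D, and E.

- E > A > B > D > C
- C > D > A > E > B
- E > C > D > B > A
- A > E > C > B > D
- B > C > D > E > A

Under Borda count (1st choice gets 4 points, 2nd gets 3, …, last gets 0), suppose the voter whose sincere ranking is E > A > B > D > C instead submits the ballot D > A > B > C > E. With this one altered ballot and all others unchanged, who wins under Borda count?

C

Borda totals with the altered ballot: A 9, B 8, C 13, D 11, E 9.
The switch changes the winner from E to C.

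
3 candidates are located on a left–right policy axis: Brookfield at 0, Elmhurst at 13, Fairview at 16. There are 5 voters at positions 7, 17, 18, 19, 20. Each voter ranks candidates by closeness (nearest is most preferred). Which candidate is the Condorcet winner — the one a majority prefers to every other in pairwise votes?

Fairview

With single-peaked preferences on a line, the Condorcet winner is the candidate closest to the median voter.
The median voter (position 18) is closest to Fairview at 16.
Check: Fairview vs Brookfield — voters closer to Fairview: 4 of 5.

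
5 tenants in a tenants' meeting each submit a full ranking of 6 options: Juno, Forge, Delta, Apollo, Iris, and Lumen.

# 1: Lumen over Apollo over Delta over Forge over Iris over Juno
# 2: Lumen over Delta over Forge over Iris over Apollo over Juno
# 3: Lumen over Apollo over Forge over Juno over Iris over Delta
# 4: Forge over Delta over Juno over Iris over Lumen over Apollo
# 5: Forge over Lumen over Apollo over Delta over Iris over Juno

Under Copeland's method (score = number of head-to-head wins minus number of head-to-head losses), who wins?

Pairwise results:
  Juno vs Forge: Forge wins 5–0.
  Juno vs Delta: Delta wins 4–1.
  Juno vs Apollo: Apollo wins 4–1.
  Juno vs Iris: Iris wins 3–2.
  Juno vs Lumen: Lumen wins 4–1.
  Forge vs Delta: Forge wins 3–2.
  Forge vs Apollo: Forge wins 3–2.
  Forge vs Iris: Forge wins 5–0.
  Forge vs Lumen: Lumen wins 3–2.
  Delta vs Apollo: Apollo wins 3–2.
  Delta vs Iris: Delta wins 4–1.
  Delta vs Lumen: Lumen wins 4–1.
  Apollo vs Iris: Apollo wins 3–2.
  Apollo vs Lumen: Lumen wins 5–0.
  Iris vs Lumen: Lumen wins 4–1.
Copeland scores (wins − losses):
  Juno: 0 − 5 = -5
  Forge: 4 − 1 = 3
  Delta: 2 − 3 = -1
  Apollo: 3 − 2 = 1
  Iris: 1 − 4 = -3
  Lumen: 5 − 0 = 5
Lumen has the best Copeland score.

Lumen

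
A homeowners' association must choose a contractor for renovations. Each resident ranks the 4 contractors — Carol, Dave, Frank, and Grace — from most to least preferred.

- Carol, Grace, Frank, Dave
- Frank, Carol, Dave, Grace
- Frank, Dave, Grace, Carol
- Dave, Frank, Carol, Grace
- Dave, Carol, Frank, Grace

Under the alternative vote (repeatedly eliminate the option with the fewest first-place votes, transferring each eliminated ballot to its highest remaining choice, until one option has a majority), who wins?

Round 1: Dave 2, Frank 2, Carol 1, Grace 0. Grace has the fewest and is eliminated.
Round 2: Dave 2, Frank 2, Carol 1. Carol has the fewest and is eliminated.
Round 3: Frank 3, Dave 2. Frank has a majority.

Frank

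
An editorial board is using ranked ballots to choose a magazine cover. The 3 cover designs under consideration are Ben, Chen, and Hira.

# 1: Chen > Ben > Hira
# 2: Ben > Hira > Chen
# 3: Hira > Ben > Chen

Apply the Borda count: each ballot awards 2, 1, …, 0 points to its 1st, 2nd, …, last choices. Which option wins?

Borda scores:
  Ben: 1 + 2 + 1 = 4
  Chen: 2 + 0 + 0 = 2
  Hira: 0 + 1 + 2 = 3
Ben has the highest total.

Ben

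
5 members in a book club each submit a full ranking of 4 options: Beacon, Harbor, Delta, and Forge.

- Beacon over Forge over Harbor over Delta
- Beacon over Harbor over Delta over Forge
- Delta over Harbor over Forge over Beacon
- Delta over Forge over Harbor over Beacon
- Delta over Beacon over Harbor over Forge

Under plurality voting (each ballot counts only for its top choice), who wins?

First-place vote totals:
  Beacon: 2
  Harbor: 0
  Delta: 3
  Forge: 0
Delta has the most first-place votes.

Delta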